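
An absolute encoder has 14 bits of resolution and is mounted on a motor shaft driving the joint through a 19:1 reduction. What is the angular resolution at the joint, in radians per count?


counts = 2^14 = 16384
effective counts at joint = 16384 * 19 = 311296
resolution = 2*pi / 311296
= 2.0184e-05 rad/count


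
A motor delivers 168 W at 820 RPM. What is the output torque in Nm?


omega = 820 * 2*pi/60 = 85.8702 rad/s
tau = P / omega = 168 / 85.8702
= 1.9564 Nm


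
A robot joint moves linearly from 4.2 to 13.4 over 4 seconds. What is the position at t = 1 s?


s = t/T = 1/4 = 0.25
p(t) = p0 + (pf-p0)*s
= 4.2 + (13.4 - 4.2) * 0.25
= 6.5


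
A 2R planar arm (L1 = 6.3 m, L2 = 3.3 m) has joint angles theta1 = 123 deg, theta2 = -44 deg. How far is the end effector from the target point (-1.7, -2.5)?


End effector via forward kinematics:
x = L1*cos(t1) + L2*cos(t1+t2) = -2.8016
y = L1*sin(t1) + L2*sin(t1+t2) = 8.523
Distance to target:
d = sqrt((-1.7 - -2.8016)^2 + (-2.5 - 8.523)^2)
= sqrt(1.2134 + 121.5064)
= 11.0779 m


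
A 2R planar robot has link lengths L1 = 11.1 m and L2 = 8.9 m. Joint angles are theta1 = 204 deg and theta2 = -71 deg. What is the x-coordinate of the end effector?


Convert angles to radians: theta1 = 3.5605, theta2 = -1.2392
x = L1*cos(theta1) + L2*cos(theta1+theta2)
x = -10.1404 + -6.0698
x = -16.2101


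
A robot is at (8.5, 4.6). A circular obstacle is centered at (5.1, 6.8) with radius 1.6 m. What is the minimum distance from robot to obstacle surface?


center_dist = sqrt((8.5-5.1)^2 + (4.6-6.8)^2)
= sqrt(11.56 + 4.84)
= 4.0497
min_dist = center_dist - radius = 4.0497 - 1.6 = 2.4497 m


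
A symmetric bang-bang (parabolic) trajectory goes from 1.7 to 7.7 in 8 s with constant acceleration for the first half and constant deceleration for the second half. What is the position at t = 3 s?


Symmetric rest-to-rest: each phase covers (pf-p0)/2 in time T/2. 0.5*a*(T/2)^2 = (pf-p0)/2 => a = 4*(pf-p0)/T^2
a = 4*(7.7-1.7)/8^2 = 0.375
t = 3 is in the acceleration phase (t <= T/2).
p = p0 + 0.5*a*t^2 = 1.7 + 0.5*0.375*3^2
= 3.3875


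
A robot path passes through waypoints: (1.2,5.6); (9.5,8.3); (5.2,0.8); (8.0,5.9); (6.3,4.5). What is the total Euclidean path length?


Segment lengths:
  seg1 = sqrt((8.3)^2 + (2.7)^2) = 8.7281
  seg2 = sqrt((-4.3)^2 + (-7.5)^2) = 8.6452
  seg3 = sqrt((2.8)^2 + (5.1)^2) = 5.8181
  seg4 = sqrt((-1.7)^2 + (-1.4)^2) = 2.2023
Total = 25.3937


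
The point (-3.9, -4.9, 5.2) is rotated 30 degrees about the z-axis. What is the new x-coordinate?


Rotation about z-axis: x' = x*cos(theta) - y*sin(theta)
= -3.9 * 0.866 - -4.9 * 0.5
= -0.9275


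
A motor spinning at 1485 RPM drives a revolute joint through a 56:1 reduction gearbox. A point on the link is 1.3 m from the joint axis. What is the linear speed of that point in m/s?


omega_motor = 1485 * 2*pi/60 = 155.5088 rad/s
omega_joint = omega_motor / 56 = 2.7769 rad/s
v = omega_joint * r = 2.7769 * 1.3
= 3.61 m/s


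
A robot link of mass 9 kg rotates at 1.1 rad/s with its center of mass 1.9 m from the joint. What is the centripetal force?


F = m * omega^2 * r
= 9 * 1.1^2 * 1.9
= 9 * 1.21 * 1.9
= 20.691 N


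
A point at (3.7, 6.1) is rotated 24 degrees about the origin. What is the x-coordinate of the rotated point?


x' = x*cos(theta) - y*sin(theta)
cos(24 deg) = 0.9135, sin(24 deg) = 0.4067
x' = 3.7 * 0.9135 - 6.1 * 0.4067
= 3.3801 - 2.4811
= 0.899


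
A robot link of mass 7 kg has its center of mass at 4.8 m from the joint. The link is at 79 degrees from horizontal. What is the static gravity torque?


tau = m*g*L*cos(angle)
= 7 * 9.81 * 4.8 * cos(79 deg)
= 7 * 9.81 * 4.8 * 0.1908
= 62.8937 Nm


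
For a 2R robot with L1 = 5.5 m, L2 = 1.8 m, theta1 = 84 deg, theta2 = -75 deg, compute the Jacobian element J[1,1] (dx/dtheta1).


J[1,1] = -L1*sin(t1) - L2*sin(t1+t2)
= -5.5*sin(84) - 1.8*sin(9)
= -5.7515


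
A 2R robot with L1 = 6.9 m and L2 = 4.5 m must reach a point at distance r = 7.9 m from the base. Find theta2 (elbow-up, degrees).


cos(theta2) = (r^2 - L1^2 - L2^2) / (2*L1*L2)
cos(theta2) = (62.41 - 47.61 - 20.25) / 62.1
cos(theta2) = -0.087762
theta2 = 95.0349 degrees


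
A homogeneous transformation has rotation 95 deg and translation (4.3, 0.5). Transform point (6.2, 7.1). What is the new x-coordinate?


x' = cos(theta)*px - sin(theta)*py + tx
= -0.0872*6.2 - 0.9962*7.1 + 4.3
= -3.3133


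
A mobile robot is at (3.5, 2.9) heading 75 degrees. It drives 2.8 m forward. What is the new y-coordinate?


y_new = y0 + d*sin(theta)
= 2.9 + 2.8*sin(75)
= 2.9 + 2.7046
= 5.6046


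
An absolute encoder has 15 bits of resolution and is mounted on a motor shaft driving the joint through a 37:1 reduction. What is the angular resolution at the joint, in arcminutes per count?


counts = 2^15 = 32768
effective counts at joint = 32768 * 37 = 1212416
resolution = 360*60 / 1212416
= 0.0178 arcmin/count


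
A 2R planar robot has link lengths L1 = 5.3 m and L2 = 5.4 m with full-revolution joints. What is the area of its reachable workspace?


r_max = L1 + L2 = 10.7 m
r_min = |L1 - L2| = 0.1 m
Area = pi*(r_max^2 - r_min^2)
= pi*(114.49 - 0.01)
= pi * 114.48
= 359.6495 m^2


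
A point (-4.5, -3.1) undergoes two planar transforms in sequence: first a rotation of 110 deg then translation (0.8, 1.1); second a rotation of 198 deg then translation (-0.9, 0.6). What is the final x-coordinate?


After transform 1:
x1 = cos(110)*-4.5 - sin(110)*-3.1 + 0.8 = 5.2521
y1 = sin(110)*-4.5 + cos(110)*-3.1 + 1.1 = -2.0684
After transform 2:
x2 = cos(198)*5.2521 - sin(198)*-2.0684 + -0.9
= -6.5342


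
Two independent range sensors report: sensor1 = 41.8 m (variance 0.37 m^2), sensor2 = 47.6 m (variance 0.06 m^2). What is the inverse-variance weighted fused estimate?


w1 = (1/var1) / (1/var1 + 1/var2)
   = 2.7027 / (2.7027 + 16.6667) = 0.1395
w2 = 1 - w1 = 0.8605
fused = w1*s1 + w2*s2 = 5.8326 + 40.9581
= 46.7907 m


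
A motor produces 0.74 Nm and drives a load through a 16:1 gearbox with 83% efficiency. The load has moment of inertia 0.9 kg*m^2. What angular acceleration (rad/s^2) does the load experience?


tau_out = tau_motor * N * eta
= 0.74 * 16 * 0.83 = 9.8272 Nm
alpha = tau_out / I = 9.8272 / 0.9
= 10.9191 rad/s^2


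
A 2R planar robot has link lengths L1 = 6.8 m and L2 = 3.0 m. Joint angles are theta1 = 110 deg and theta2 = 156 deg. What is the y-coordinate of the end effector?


Convert angles to radians: theta1 = 1.9199, theta2 = 2.7227
y = L1*sin(theta1) + L2*sin(theta1+theta2)
y = 6.3899 + -2.9927
y = 3.3972


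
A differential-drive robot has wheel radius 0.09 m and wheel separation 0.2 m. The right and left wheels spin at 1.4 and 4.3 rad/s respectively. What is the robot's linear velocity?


vR = r*wR = 0.09*1.4 = 0.126 m/s
vL = r*wL = 0.09*4.3 = 0.387 m/s
v = (vR+vL)/2 = 0.2565 m/s
omega = (vR-vL)/L = -1.305 rad/s
linear velocity = 0.2565 m/s


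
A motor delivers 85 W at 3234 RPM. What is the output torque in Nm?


omega = 3234 * 2*pi/60 = 338.6637 rad/s
tau = P / omega = 85 / 338.6637
= 0.251 Nm


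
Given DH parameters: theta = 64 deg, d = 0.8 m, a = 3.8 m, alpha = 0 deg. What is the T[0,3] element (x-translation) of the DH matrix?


T[0,3] = a * cos(theta)
= 3.8 * cos(64 deg)
= 3.8 * 0.4384
= 1.6658


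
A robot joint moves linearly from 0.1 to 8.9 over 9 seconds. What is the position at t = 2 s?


s = t/T = 2/9 = 0.2222
p(t) = p0 + (pf-p0)*s
= 0.1 + (8.9 - 0.1) * 0.2222
= 2.0556


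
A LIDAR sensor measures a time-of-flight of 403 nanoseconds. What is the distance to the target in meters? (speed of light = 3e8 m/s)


tof = 403 ns = 4.03e-07 s
dist = c * tof / 2
= 3e8 * 4.03e-07 / 2
= 60.45 m


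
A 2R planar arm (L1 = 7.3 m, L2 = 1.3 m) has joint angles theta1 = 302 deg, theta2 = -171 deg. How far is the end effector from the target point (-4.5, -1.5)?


End effector via forward kinematics:
x = L1*cos(t1) + L2*cos(t1+t2) = 3.0155
y = L1*sin(t1) + L2*sin(t1+t2) = -5.2096
Distance to target:
d = sqrt((-4.5 - 3.0155)^2 + (-1.5 - -5.2096)^2)
= sqrt(56.4832 + 13.7613)
= 8.3812 m


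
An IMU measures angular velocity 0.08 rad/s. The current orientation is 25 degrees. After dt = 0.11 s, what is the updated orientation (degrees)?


delta_theta = w * dt = 0.08 * 0.11 = 0.0088 rad
= 0.5042 deg
theta_new = 25 + 0.5042 = 25.5042 deg


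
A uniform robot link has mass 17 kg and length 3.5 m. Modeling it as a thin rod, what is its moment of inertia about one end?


I = (1/3) * m * L^2
= (1/3) * 17 * 3.5^2
= 0.333333 * 17 * 12.25
= 69.4167 kg*m^2


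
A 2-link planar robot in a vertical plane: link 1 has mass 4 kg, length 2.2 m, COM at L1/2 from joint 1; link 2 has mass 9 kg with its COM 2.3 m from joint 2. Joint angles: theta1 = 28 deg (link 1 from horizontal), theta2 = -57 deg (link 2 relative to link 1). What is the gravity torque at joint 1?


Horizontal distance from joint 1 to link-1 COM:
  x_c1 = (L1/2)*cos(t1) = 1.1 * 0.8829 = 0.9712 m
Horizontal distance from joint 1 to link-2 COM:
  x_c2 = L1*cos(t1) + Lc2*cos(t1+t2)
       = 2.2*0.8829 + 2.3*0.8746 = 3.9541 m
tau1 = m1*g*x_c1 + m2*g*x_c2
     = 4*9.81*0.9712 + 9*9.81*3.9541
     = 38.1115 + 349.1084
     = 387.2199 Nm


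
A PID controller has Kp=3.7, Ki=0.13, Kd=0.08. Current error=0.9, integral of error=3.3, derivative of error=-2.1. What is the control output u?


u = Kp*e + Ki*int(e) + Kd*de/dt
= 3.7*0.9 + 0.13*3.3 + 0.08*(-2.1)
= 3.33 + 0.429 + -0.168
= 3.591


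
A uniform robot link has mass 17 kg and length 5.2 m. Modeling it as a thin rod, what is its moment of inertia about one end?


I = (1/3) * m * L^2
= (1/3) * 17 * 5.2^2
= 0.333333 * 17 * 27.04
= 153.2267 kg*m^2


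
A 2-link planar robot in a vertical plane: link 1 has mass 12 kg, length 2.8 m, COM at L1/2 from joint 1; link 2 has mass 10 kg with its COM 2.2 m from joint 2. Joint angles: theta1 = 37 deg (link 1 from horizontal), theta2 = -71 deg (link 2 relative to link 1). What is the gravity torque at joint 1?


Horizontal distance from joint 1 to link-1 COM:
  x_c1 = (L1/2)*cos(t1) = 1.4 * 0.7986 = 1.1181 m
Horizontal distance from joint 1 to link-2 COM:
  x_c2 = L1*cos(t1) + Lc2*cos(t1+t2)
       = 2.8*0.7986 + 2.2*0.829 = 4.0601 m
tau1 = m1*g*x_c1 + m2*g*x_c2
     = 12*9.81*1.1181 + 10*9.81*4.0601
     = 131.6215 + 398.2921
     = 529.9136 Nm


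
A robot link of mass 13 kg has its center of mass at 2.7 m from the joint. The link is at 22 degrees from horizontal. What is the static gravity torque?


tau = m*g*L*cos(angle)
= 13 * 9.81 * 2.7 * cos(22 deg)
= 13 * 9.81 * 2.7 * 0.9272
= 319.2581 Nm


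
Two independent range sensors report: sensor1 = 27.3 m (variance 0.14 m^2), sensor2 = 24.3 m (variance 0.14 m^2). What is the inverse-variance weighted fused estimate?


w1 = (1/var1) / (1/var1 + 1/var2)
   = 7.1429 / (7.1429 + 7.1429) = 0.5
w2 = 1 - w1 = 0.5
fused = w1*s1 + w2*s2 = 13.65 + 12.15
= 25.8 m


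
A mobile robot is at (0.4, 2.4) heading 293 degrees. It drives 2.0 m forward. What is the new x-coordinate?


x_new = x0 + d*cos(theta)
= 0.4 + 2.0*cos(293)
= 0.4 + 0.7815
= 1.1815


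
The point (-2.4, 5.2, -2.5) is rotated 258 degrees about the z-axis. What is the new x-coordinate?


Rotation about z-axis: x' = x*cos(theta) - y*sin(theta)
= -2.4 * -0.2079 - 5.2 * -0.9781
= 5.5854


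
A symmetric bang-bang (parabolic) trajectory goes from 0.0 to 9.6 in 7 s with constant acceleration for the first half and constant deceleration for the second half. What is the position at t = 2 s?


Symmetric rest-to-rest: each phase covers (pf-p0)/2 in time T/2. 0.5*a*(T/2)^2 = (pf-p0)/2 => a = 4*(pf-p0)/T^2
a = 4*(9.6-0.0)/7^2 = 0.7837
t = 2 is in the acceleration phase (t <= T/2).
p = p0 + 0.5*a*t^2 = 0.0 + 0.5*0.7837*2^2
= 1.5673


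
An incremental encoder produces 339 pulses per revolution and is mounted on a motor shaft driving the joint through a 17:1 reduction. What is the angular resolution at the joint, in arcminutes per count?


counts per rev = 339
effective counts at joint = 339 * 17 = 5763
resolution = 360*60 / 5763
= 3.748 arcmin/count


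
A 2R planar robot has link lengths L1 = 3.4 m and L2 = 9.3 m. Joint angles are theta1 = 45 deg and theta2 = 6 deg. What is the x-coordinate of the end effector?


Convert angles to radians: theta1 = 0.7854, theta2 = 0.1047
x = L1*cos(theta1) + L2*cos(theta1+theta2)
x = 2.4042 + 5.8527
x = 8.2568


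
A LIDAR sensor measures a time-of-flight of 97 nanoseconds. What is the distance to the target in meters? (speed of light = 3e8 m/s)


tof = 97 ns = 9.7e-08 s
dist = c * tof / 2
= 3e8 * 9.7e-08 / 2
= 14.55 m


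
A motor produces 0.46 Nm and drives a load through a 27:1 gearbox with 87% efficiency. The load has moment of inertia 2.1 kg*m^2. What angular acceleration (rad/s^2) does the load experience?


tau_out = tau_motor * N * eta
= 0.46 * 27 * 0.87 = 10.8054 Nm
alpha = tau_out / I = 10.8054 / 2.1
= 5.1454 rad/s^2


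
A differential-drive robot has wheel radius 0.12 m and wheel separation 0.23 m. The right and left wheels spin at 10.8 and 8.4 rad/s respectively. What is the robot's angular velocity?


vR = r*wR = 0.12*10.8 = 1.296 m/s
vL = r*wL = 0.12*8.4 = 1.008 m/s
v = (vR+vL)/2 = 1.152 m/s
omega = (vR-vL)/L = 1.2522 rad/s
angular velocity = 1.2522 rad/s


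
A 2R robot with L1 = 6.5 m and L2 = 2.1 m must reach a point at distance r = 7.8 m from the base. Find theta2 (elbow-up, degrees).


cos(theta2) = (r^2 - L1^2 - L2^2) / (2*L1*L2)
cos(theta2) = (60.84 - 42.25 - 4.41) / 27.3
cos(theta2) = 0.519414
theta2 = 58.7071 degrees


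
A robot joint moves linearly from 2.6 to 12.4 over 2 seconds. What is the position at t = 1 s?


s = t/T = 1/2 = 0.5
p(t) = p0 + (pf-p0)*s
= 2.6 + (12.4 - 2.6) * 0.5
= 7.5


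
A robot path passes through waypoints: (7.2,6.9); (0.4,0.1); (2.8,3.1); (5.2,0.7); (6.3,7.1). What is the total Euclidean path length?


Segment lengths:
  seg1 = sqrt((-6.8)^2 + (-6.8)^2) = 9.6167
  seg2 = sqrt((2.4)^2 + (3.0)^2) = 3.8419
  seg3 = sqrt((2.4)^2 + (-2.4)^2) = 3.3941
  seg4 = sqrt((1.1)^2 + (6.4)^2) = 6.4938
Total = 23.3465


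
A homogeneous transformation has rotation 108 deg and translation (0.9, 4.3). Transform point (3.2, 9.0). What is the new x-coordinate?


x' = cos(theta)*px - sin(theta)*py + tx
= -0.309*3.2 - 0.9511*9.0 + 0.9
= -8.6484


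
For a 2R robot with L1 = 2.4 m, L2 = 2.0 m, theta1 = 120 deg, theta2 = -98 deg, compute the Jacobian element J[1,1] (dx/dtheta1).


J[1,1] = -L1*sin(t1) - L2*sin(t1+t2)
= -2.4*sin(120) - 2.0*sin(22)
= -2.8277


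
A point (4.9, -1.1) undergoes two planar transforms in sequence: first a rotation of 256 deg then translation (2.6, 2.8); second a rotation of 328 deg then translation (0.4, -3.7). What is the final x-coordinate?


After transform 1:
x1 = cos(256)*4.9 - sin(256)*-1.1 + 2.6 = 0.3473
y1 = sin(256)*4.9 + cos(256)*-1.1 + 2.8 = -1.6883
After transform 2:
x2 = cos(328)*0.3473 - sin(328)*-1.6883 + 0.4
= -0.2002


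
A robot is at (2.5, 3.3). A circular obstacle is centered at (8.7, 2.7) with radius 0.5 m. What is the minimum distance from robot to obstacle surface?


center_dist = sqrt((2.5-8.7)^2 + (3.3-2.7)^2)
= sqrt(38.44 + 0.36)
= 6.229
min_dist = center_dist - radius = 6.229 - 0.5 = 5.729 m


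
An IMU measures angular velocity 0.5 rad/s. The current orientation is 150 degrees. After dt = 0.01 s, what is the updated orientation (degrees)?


delta_theta = w * dt = 0.5 * 0.01 = 0.005 rad
= 0.2865 deg
theta_new = 150 + 0.2865 = 150.2865 deg


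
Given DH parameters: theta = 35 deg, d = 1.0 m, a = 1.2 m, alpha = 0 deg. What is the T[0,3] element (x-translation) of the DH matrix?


T[0,3] = a * cos(theta)
= 1.2 * cos(35 deg)
= 1.2 * 0.8192
= 0.983


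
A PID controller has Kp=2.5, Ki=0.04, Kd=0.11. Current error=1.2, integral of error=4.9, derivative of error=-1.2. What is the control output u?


u = Kp*e + Ki*int(e) + Kd*de/dt
= 2.5*1.2 + 0.04*4.9 + 0.11*(-1.2)
= 3.0 + 0.196 + -0.132
= 3.064


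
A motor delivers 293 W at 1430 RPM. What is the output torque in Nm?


omega = 1430 * 2*pi/60 = 149.7492 rad/s
tau = P / omega = 293 / 149.7492
= 1.9566 Nm


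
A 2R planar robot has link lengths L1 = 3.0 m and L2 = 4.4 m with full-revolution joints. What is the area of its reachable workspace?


r_max = L1 + L2 = 7.4 m
r_min = |L1 - L2| = 1.4 m
Area = pi*(r_max^2 - r_min^2)
= pi*(54.76 - 1.96)
= pi * 52.8
= 165.8761 m^2


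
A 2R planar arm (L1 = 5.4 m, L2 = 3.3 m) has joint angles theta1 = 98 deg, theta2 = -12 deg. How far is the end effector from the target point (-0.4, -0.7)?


End effector via forward kinematics:
x = L1*cos(t1) + L2*cos(t1+t2) = -0.5213
y = L1*sin(t1) + L2*sin(t1+t2) = 8.6394
Distance to target:
d = sqrt((-0.4 - -0.5213)^2 + (-0.7 - 8.6394)^2)
= sqrt(0.0147 + 87.2246)
= 9.3402 m


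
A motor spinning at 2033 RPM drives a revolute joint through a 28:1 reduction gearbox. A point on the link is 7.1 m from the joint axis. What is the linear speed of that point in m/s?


omega_motor = 2033 * 2*pi/60 = 212.8953 rad/s
omega_joint = omega_motor / 28 = 7.6034 rad/s
v = omega_joint * r = 7.6034 * 7.1
= 53.9842 m/s


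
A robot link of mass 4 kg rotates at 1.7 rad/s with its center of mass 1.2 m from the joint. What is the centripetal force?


F = m * omega^2 * r
= 4 * 1.7^2 * 1.2
= 4 * 2.89 * 1.2
= 13.872 N


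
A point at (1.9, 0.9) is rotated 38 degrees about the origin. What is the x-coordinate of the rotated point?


x' = x*cos(theta) - y*sin(theta)
cos(38 deg) = 0.788, sin(38 deg) = 0.6157
x' = 1.9 * 0.788 - 0.9 * 0.6157
= 1.4972 - 0.5541
= 0.9431


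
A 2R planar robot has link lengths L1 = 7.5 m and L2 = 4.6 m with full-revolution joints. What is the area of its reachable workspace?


r_max = L1 + L2 = 12.1 m
r_min = |L1 - L2| = 2.9 m
Area = pi*(r_max^2 - r_min^2)
= pi*(146.41 - 8.41)
= pi * 138.0
= 433.5398 m^2


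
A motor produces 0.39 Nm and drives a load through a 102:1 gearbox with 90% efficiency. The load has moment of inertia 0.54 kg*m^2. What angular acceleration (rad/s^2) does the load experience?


tau_out = tau_motor * N * eta
= 0.39 * 102 * 0.9 = 35.802 Nm
alpha = tau_out / I = 35.802 / 0.54
= 66.3 rad/s^2


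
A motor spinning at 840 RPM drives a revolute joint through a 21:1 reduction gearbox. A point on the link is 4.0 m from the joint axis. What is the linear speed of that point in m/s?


omega_motor = 840 * 2*pi/60 = 87.9646 rad/s
omega_joint = omega_motor / 21 = 4.1888 rad/s
v = omega_joint * r = 4.1888 * 4.0
= 16.7552 m/s


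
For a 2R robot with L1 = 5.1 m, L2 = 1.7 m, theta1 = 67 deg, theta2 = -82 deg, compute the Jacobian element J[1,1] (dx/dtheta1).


J[1,1] = -L1*sin(t1) - L2*sin(t1+t2)
= -5.1*sin(67) - 1.7*sin(-15)
= -4.2546


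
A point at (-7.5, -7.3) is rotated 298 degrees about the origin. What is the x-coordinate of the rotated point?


x' = x*cos(theta) - y*sin(theta)
cos(298 deg) = 0.4695, sin(298 deg) = -0.8829
x' = -7.5 * 0.4695 - -7.3 * -0.8829
= -3.521 - 6.4455
= -9.9666


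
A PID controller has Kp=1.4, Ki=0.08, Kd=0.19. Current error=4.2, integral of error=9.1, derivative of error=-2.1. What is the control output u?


u = Kp*e + Ki*int(e) + Kd*de/dt
= 1.4*4.2 + 0.08*9.1 + 0.19*(-2.1)
= 5.88 + 0.728 + -0.399
= 6.209


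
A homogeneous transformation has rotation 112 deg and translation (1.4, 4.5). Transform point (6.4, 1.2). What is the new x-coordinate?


x' = cos(theta)*px - sin(theta)*py + tx
= -0.3746*6.4 - 0.9272*1.2 + 1.4
= -2.1101


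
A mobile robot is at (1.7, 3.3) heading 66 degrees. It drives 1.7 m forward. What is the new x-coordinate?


x_new = x0 + d*cos(theta)
= 1.7 + 1.7*cos(66)
= 1.7 + 0.6915
= 2.3915


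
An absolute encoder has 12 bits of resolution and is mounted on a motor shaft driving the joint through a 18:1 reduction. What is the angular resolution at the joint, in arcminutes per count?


counts = 2^12 = 4096
effective counts at joint = 4096 * 18 = 73728
resolution = 360*60 / 73728
= 0.293 arcmin/count


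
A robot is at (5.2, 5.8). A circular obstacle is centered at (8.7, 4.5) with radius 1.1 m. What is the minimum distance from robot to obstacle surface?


center_dist = sqrt((5.2-8.7)^2 + (5.8-4.5)^2)
= sqrt(12.25 + 1.69)
= 3.7336
min_dist = center_dist - radius = 3.7336 - 1.1 = 2.6336 m


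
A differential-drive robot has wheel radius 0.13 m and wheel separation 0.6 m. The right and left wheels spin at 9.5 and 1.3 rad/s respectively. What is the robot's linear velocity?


vR = r*wR = 0.13*9.5 = 1.235 m/s
vL = r*wL = 0.13*1.3 = 0.169 m/s
v = (vR+vL)/2 = 0.702 m/s
omega = (vR-vL)/L = 1.7767 rad/s
linear velocity = 0.702 m/s


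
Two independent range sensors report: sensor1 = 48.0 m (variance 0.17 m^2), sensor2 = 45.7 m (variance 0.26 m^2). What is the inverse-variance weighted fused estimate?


w1 = (1/var1) / (1/var1 + 1/var2)
   = 5.8824 / (5.8824 + 3.8462) = 0.6047
w2 = 1 - w1 = 0.3953
fused = w1*s1 + w2*s2 = 29.0233 + 18.0674
= 47.0907 m


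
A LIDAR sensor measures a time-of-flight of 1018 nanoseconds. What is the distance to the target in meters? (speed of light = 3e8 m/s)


tof = 1018 ns = 1.018e-06 s
dist = c * tof / 2
= 3e8 * 1.018e-06 / 2
= 152.7 m


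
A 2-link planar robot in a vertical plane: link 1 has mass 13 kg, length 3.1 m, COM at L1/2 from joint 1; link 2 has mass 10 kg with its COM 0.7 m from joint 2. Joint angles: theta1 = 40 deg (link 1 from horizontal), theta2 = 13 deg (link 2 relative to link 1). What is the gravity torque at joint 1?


Horizontal distance from joint 1 to link-1 COM:
  x_c1 = (L1/2)*cos(t1) = 1.55 * 0.766 = 1.1874 m
Horizontal distance from joint 1 to link-2 COM:
  x_c2 = L1*cos(t1) + Lc2*cos(t1+t2)
       = 3.1*0.766 + 0.7*0.6018 = 2.796 m
tau1 = m1*g*x_c1 + m2*g*x_c2
     = 13*9.81*1.1874 + 10*9.81*2.796
     = 151.4252 + 274.2884
     = 425.7136 Nm


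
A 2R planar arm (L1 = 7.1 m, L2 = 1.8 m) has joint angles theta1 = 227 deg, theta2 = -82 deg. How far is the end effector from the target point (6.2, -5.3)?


End effector via forward kinematics:
x = L1*cos(t1) + L2*cos(t1+t2) = -6.3167
y = L1*sin(t1) + L2*sin(t1+t2) = -4.1602
Distance to target:
d = sqrt((6.2 - -6.3167)^2 + (-5.3 - -4.1602)^2)
= sqrt(156.6668 + 1.2992)
= 12.5685 m


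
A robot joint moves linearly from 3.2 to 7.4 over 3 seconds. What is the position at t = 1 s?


s = t/T = 1/3 = 0.3333
p(t) = p0 + (pf-p0)*s
= 3.2 + (7.4 - 3.2) * 0.3333
= 4.6


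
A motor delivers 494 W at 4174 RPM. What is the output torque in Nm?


omega = 4174 * 2*pi/60 = 437.1003 rad/s
tau = P / omega = 494 / 437.1003
= 1.1302 Nm


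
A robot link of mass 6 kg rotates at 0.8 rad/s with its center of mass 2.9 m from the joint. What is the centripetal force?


F = m * omega^2 * r
= 6 * 0.8^2 * 2.9
= 6 * 0.64 * 2.9
= 11.136 N


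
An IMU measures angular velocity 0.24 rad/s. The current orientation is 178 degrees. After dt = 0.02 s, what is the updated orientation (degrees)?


delta_theta = w * dt = 0.24 * 0.02 = 0.0048 rad
= 0.275 deg
theta_new = 178 + 0.275 = 178.275 deg


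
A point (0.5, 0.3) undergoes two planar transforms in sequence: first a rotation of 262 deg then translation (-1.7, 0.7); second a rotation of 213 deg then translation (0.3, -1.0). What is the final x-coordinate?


After transform 1:
x1 = cos(262)*0.5 - sin(262)*0.3 + -1.7 = -1.4725
y1 = sin(262)*0.5 + cos(262)*0.3 + 0.7 = 0.1631
After transform 2:
x2 = cos(213)*-1.4725 - sin(213)*0.1631 + 0.3
= 1.6238


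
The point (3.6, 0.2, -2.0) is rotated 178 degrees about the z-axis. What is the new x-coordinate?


Rotation about z-axis: x' = x*cos(theta) - y*sin(theta)
= 3.6 * -0.9994 - 0.2 * 0.0349
= -3.6048


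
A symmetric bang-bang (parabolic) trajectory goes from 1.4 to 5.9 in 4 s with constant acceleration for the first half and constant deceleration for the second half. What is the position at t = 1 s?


Symmetric rest-to-rest: each phase covers (pf-p0)/2 in time T/2. 0.5*a*(T/2)^2 = (pf-p0)/2 => a = 4*(pf-p0)/T^2
a = 4*(5.9-1.4)/4^2 = 1.125
t = 1 is in the acceleration phase (t <= T/2).
p = p0 + 0.5*a*t^2 = 1.4 + 0.5*1.125*1^2
= 1.9625


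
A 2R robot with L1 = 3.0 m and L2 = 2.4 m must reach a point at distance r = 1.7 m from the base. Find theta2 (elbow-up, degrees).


cos(theta2) = (r^2 - L1^2 - L2^2) / (2*L1*L2)
cos(theta2) = (2.89 - 9.0 - 5.76) / 14.4
cos(theta2) = -0.824306
theta2 = 145.5181 degrees


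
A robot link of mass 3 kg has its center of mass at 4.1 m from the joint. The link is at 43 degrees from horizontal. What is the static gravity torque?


tau = m*g*L*cos(angle)
= 3 * 9.81 * 4.1 * cos(43 deg)
= 3 * 9.81 * 4.1 * 0.7314
= 88.2473 Nm


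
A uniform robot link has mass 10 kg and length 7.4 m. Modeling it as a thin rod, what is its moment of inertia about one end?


I = (1/3) * m * L^2
= (1/3) * 10 * 7.4^2
= 0.333333 * 10 * 54.76
= 182.5333 kg*m^2


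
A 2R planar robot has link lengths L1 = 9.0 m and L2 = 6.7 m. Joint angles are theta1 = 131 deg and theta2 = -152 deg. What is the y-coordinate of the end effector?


Convert angles to radians: theta1 = 2.2864, theta2 = -2.6529
y = L1*sin(theta1) + L2*sin(theta1+theta2)
y = 6.7924 + -2.4011
y = 4.3913


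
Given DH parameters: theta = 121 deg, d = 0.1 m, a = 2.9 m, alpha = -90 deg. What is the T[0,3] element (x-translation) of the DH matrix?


T[0,3] = a * cos(theta)
= 2.9 * cos(121 deg)
= 2.9 * -0.515
= -1.4936


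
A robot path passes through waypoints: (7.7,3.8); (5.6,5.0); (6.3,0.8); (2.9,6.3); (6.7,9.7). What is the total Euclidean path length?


Segment lengths:
  seg1 = sqrt((-2.1)^2 + (1.2)^2) = 2.4187
  seg2 = sqrt((0.7)^2 + (-4.2)^2) = 4.2579
  seg3 = sqrt((-3.4)^2 + (5.5)^2) = 6.4661
  seg4 = sqrt((3.8)^2 + (3.4)^2) = 5.099
Total = 18.2417


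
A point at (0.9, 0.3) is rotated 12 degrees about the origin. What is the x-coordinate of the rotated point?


x' = x*cos(theta) - y*sin(theta)
cos(12 deg) = 0.9781, sin(12 deg) = 0.2079
x' = 0.9 * 0.9781 - 0.3 * 0.2079
= 0.8803 - 0.0624
= 0.818


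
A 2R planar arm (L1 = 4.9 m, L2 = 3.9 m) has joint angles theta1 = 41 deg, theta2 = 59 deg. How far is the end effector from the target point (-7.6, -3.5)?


End effector via forward kinematics:
x = L1*cos(t1) + L2*cos(t1+t2) = 3.0208
y = L1*sin(t1) + L2*sin(t1+t2) = 7.0554
Distance to target:
d = sqrt((-7.6 - 3.0208)^2 + (-3.5 - 7.0554)^2)
= sqrt(112.8024 + 111.4173)
= 14.974 m


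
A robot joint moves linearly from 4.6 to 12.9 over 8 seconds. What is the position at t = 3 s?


s = t/T = 3/8 = 0.375
p(t) = p0 + (pf-p0)*s
= 4.6 + (12.9 - 4.6) * 0.375
= 7.7125


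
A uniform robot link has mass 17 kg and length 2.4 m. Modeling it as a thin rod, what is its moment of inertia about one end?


I = (1/3) * m * L^2
= (1/3) * 17 * 2.4^2
= 0.333333 * 17 * 5.76
= 32.64 kg*m^2


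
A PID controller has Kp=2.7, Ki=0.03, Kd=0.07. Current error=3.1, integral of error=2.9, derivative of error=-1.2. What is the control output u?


u = Kp*e + Ki*int(e) + Kd*de/dt
= 2.7*3.1 + 0.03*2.9 + 0.07*(-1.2)
= 8.37 + 0.087 + -0.084
= 8.373


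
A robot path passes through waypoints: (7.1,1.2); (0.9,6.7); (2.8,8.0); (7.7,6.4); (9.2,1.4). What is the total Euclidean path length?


Segment lengths:
  seg1 = sqrt((-6.2)^2 + (5.5)^2) = 8.2879
  seg2 = sqrt((1.9)^2 + (1.3)^2) = 2.3022
  seg3 = sqrt((4.9)^2 + (-1.6)^2) = 5.1546
  seg4 = sqrt((1.5)^2 + (-5.0)^2) = 5.2202
Total = 20.9649


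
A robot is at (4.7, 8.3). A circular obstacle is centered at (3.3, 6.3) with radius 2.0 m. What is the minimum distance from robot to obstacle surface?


center_dist = sqrt((4.7-3.3)^2 + (8.3-6.3)^2)
= sqrt(1.96 + 4.0)
= 2.4413
min_dist = center_dist - radius = 2.4413 - 2.0 = 0.4413 m


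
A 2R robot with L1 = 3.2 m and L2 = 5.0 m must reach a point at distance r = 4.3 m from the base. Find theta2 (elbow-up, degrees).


cos(theta2) = (r^2 - L1^2 - L2^2) / (2*L1*L2)
cos(theta2) = (18.49 - 10.24 - 25.0) / 32.0
cos(theta2) = -0.523438
theta2 = 121.5631 degrees


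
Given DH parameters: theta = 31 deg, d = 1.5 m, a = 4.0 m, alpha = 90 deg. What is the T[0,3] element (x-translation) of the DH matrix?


T[0,3] = a * cos(theta)
= 4.0 * cos(31 deg)
= 4.0 * 0.8572
= 3.4287


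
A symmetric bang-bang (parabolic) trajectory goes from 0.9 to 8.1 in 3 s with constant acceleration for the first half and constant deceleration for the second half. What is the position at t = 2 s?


Symmetric rest-to-rest: each phase covers (pf-p0)/2 in time T/2. 0.5*a*(T/2)^2 = (pf-p0)/2 => a = 4*(pf-p0)/T^2
a = 4*(8.1-0.9)/3^2 = 3.2
t = 2 is in the deceleration phase (t > T/2).
p = pf - 0.5*a*(T-t)^2 = 8.1 - 0.5*3.2*1^2
= 6.5


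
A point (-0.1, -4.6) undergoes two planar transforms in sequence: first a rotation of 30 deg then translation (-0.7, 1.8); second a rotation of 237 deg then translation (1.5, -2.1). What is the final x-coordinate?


After transform 1:
x1 = cos(30)*-0.1 - sin(30)*-4.6 + -0.7 = 1.5134
y1 = sin(30)*-0.1 + cos(30)*-4.6 + 1.8 = -2.2337
After transform 2:
x2 = cos(237)*1.5134 - sin(237)*-2.2337 + 1.5
= -1.1976


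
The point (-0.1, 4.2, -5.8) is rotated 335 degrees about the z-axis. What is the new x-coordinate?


Rotation about z-axis: x' = x*cos(theta) - y*sin(theta)
= -0.1 * 0.9063 - 4.2 * -0.4226
= 1.6844


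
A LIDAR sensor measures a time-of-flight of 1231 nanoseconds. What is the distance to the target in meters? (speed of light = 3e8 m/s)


tof = 1231 ns = 1.231e-06 s
dist = c * tof / 2
= 3e8 * 1.231e-06 / 2
= 184.65 m


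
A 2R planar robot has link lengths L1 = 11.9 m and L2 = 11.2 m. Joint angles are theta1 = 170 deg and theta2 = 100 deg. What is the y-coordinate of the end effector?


Convert angles to radians: theta1 = 2.9671, theta2 = 1.7453
y = L1*sin(theta1) + L2*sin(theta1+theta2)
y = 2.0664 + -11.2
y = -9.1336


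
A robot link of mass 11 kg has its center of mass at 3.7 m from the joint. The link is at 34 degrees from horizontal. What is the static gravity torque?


tau = m*g*L*cos(angle)
= 11 * 9.81 * 3.7 * cos(34 deg)
= 11 * 9.81 * 3.7 * 0.829
= 331.0073 Nm


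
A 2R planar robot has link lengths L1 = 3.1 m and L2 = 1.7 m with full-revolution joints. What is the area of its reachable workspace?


r_max = L1 + L2 = 4.8 m
r_min = |L1 - L2| = 1.4 m
Area = pi*(r_max^2 - r_min^2)
= pi*(23.04 - 1.96)
= pi * 21.08
= 66.2248 m^2


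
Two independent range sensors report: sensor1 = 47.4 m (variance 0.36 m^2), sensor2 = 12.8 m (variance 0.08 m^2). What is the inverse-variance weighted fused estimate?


w1 = (1/var1) / (1/var1 + 1/var2)
   = 2.7778 / (2.7778 + 12.5) = 0.1818
w2 = 1 - w1 = 0.8182
fused = w1*s1 + w2*s2 = 8.6182 + 10.4727
= 19.0909 m


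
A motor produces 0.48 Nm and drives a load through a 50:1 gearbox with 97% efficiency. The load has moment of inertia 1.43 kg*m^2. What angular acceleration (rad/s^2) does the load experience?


tau_out = tau_motor * N * eta
= 0.48 * 50 * 0.97 = 23.28 Nm
alpha = tau_out / I = 23.28 / 1.43
= 16.2797 rad/s^2


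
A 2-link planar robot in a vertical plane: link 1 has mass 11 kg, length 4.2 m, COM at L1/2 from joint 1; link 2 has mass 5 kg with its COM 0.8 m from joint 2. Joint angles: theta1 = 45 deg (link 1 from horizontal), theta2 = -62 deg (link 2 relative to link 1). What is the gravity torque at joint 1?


Horizontal distance from joint 1 to link-1 COM:
  x_c1 = (L1/2)*cos(t1) = 2.1 * 0.7071 = 1.4849 m
Horizontal distance from joint 1 to link-2 COM:
  x_c2 = L1*cos(t1) + Lc2*cos(t1+t2)
       = 4.2*0.7071 + 0.8*0.9563 = 3.7349 m
tau1 = m1*g*x_c1 + m2*g*x_c2
     = 11*9.81*1.4849 + 5*9.81*3.7349
     = 160.2382 + 183.1965
     = 343.4346 Nm


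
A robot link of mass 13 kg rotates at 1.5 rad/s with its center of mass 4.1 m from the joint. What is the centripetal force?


F = m * omega^2 * r
= 13 * 1.5^2 * 4.1
= 13 * 2.25 * 4.1
= 119.925 N


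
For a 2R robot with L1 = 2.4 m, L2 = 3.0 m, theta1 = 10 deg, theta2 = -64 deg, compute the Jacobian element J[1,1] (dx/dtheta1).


J[1,1] = -L1*sin(t1) - L2*sin(t1+t2)
= -2.4*sin(10) - 3.0*sin(-54)
= 2.0103


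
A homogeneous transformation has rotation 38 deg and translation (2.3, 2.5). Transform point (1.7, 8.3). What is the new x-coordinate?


x' = cos(theta)*px - sin(theta)*py + tx
= 0.788*1.7 - 0.6157*8.3 + 2.3
= -1.4704


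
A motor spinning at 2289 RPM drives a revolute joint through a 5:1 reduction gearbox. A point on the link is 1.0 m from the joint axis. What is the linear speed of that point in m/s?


omega_motor = 2289 * 2*pi/60 = 239.7035 rad/s
omega_joint = omega_motor / 5 = 47.9407 rad/s
v = omega_joint * r = 47.9407 * 1.0
= 47.9407 m/s


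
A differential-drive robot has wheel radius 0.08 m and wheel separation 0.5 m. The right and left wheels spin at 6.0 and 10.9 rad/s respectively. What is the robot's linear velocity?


vR = r*wR = 0.08*6.0 = 0.48 m/s
vL = r*wL = 0.08*10.9 = 0.872 m/s
v = (vR+vL)/2 = 0.676 m/s
omega = (vR-vL)/L = -0.784 rad/s
linear velocity = 0.676 m/s


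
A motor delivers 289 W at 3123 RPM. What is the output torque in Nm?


omega = 3123 * 2*pi/60 = 327.0398 rad/s
tau = P / omega = 289 / 327.0398
= 0.8837 Nm


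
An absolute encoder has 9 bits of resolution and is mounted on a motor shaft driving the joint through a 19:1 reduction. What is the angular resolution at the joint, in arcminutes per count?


counts = 2^9 = 512
effective counts at joint = 512 * 19 = 9728
resolution = 360*60 / 9728
= 2.2204 arcmin/count


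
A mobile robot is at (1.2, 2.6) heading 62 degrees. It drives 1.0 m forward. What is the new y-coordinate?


y_new = y0 + d*sin(theta)
= 2.6 + 1.0*sin(62)
= 2.6 + 0.8829
= 3.4829


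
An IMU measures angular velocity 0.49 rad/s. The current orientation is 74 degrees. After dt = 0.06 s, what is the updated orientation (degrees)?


delta_theta = w * dt = 0.49 * 0.06 = 0.0294 rad
= 1.6845 deg
theta_new = 74 + 1.6845 = 75.6845 deg


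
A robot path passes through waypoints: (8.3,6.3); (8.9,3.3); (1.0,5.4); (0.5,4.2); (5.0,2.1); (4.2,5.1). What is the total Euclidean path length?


Segment lengths:
  seg1 = sqrt((0.6)^2 + (-3.0)^2) = 3.0594
  seg2 = sqrt((-7.9)^2 + (2.1)^2) = 8.1744
  seg3 = sqrt((-0.5)^2 + (-1.2)^2) = 1.3
  seg4 = sqrt((4.5)^2 + (-2.1)^2) = 4.9659
  seg5 = sqrt((-0.8)^2 + (3.0)^2) = 3.1048
Total = 20.6045


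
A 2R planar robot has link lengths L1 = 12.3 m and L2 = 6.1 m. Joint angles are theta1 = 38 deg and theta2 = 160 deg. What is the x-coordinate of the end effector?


Convert angles to radians: theta1 = 0.6632, theta2 = 2.7925
x = L1*cos(theta1) + L2*cos(theta1+theta2)
x = 9.6925 + -5.8014
x = 3.8911


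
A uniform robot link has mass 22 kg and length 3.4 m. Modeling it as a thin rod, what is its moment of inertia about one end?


I = (1/3) * m * L^2
= (1/3) * 22 * 3.4^2
= 0.333333 * 22 * 11.56
= 84.7733 kg*m^2


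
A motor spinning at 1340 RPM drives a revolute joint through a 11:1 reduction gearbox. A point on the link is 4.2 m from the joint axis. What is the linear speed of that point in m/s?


omega_motor = 1340 * 2*pi/60 = 140.3245 rad/s
omega_joint = omega_motor / 11 = 12.7568 rad/s
v = omega_joint * r = 12.7568 * 4.2
= 53.5784 m/s


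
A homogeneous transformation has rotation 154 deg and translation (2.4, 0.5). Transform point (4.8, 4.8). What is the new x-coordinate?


x' = cos(theta)*px - sin(theta)*py + tx
= -0.8988*4.8 - 0.4384*4.8 + 2.4
= -4.0184


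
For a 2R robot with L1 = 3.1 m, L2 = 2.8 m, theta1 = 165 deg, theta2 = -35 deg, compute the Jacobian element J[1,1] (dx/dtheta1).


J[1,1] = -L1*sin(t1) - L2*sin(t1+t2)
= -3.1*sin(165) - 2.8*sin(130)
= -2.9473


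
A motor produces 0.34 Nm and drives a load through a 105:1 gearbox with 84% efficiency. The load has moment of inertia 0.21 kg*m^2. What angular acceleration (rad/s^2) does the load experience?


tau_out = tau_motor * N * eta
= 0.34 * 105 * 0.84 = 29.988 Nm
alpha = tau_out / I = 29.988 / 0.21
= 142.8 rad/s^2


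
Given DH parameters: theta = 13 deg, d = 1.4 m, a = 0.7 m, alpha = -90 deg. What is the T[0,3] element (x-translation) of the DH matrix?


T[0,3] = a * cos(theta)
= 0.7 * cos(13 deg)
= 0.7 * 0.9744
= 0.6821


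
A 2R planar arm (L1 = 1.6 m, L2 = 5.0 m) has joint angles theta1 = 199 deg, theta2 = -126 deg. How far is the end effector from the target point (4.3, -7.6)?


End effector via forward kinematics:
x = L1*cos(t1) + L2*cos(t1+t2) = -0.051
y = L1*sin(t1) + L2*sin(t1+t2) = 4.2606
Distance to target:
d = sqrt((4.3 - -0.051)^2 + (-7.6 - 4.2606)^2)
= sqrt(18.931 + 140.6742)
= 12.6335 m


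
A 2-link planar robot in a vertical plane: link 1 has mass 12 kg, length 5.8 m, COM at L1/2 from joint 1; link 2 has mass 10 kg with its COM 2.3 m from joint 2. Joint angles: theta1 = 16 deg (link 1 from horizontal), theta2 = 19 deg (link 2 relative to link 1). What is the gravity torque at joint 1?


Horizontal distance from joint 1 to link-1 COM:
  x_c1 = (L1/2)*cos(t1) = 2.9 * 0.9613 = 2.7877 m
Horizontal distance from joint 1 to link-2 COM:
  x_c2 = L1*cos(t1) + Lc2*cos(t1+t2)
       = 5.8*0.9613 + 2.3*0.8192 = 7.4594 m
tau1 = m1*g*x_c1 + m2*g*x_c2
     = 12*9.81*2.7877 + 10*9.81*7.4594
     = 328.1632 + 731.764
     = 1059.9272 Nm


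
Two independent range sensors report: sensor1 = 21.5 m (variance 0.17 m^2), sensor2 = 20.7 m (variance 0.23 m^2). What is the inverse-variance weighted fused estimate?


w1 = (1/var1) / (1/var1 + 1/var2)
   = 5.8824 / (5.8824 + 4.3478) = 0.575
w2 = 1 - w1 = 0.425
fused = w1*s1 + w2*s2 = 12.3625 + 8.7975
= 21.16 m


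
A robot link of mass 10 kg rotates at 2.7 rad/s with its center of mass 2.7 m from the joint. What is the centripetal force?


F = m * omega^2 * r
= 10 * 2.7^2 * 2.7
= 10 * 7.29 * 2.7
= 196.83 N


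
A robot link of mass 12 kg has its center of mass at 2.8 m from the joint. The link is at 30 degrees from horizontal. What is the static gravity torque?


tau = m*g*L*cos(angle)
= 12 * 9.81 * 2.8 * cos(30 deg)
= 12 * 9.81 * 2.8 * 0.866
= 285.4558 Nm


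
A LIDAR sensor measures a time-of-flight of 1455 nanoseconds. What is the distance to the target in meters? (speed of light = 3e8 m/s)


tof = 1455 ns = 1.455e-06 s
dist = c * tof / 2
= 3e8 * 1.455e-06 / 2
= 218.25 m


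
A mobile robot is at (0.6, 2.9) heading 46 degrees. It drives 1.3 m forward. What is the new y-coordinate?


y_new = y0 + d*sin(theta)
= 2.9 + 1.3*sin(46)
= 2.9 + 0.9351
= 3.8351


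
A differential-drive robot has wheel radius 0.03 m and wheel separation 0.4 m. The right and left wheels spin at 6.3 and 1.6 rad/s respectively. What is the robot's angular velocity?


vR = r*wR = 0.03*6.3 = 0.189 m/s
vL = r*wL = 0.03*1.6 = 0.048 m/s
v = (vR+vL)/2 = 0.1185 m/s
omega = (vR-vL)/L = 0.3525 rad/s
angular velocity = 0.3525 rad/s


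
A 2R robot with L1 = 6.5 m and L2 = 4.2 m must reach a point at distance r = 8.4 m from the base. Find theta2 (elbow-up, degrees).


cos(theta2) = (r^2 - L1^2 - L2^2) / (2*L1*L2)
cos(theta2) = (70.56 - 42.25 - 17.64) / 54.6
cos(theta2) = 0.195421
theta2 = 78.7307 degrees


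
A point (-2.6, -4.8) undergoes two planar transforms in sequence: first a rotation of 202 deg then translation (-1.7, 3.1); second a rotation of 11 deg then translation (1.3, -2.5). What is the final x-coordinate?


After transform 1:
x1 = cos(202)*-2.6 - sin(202)*-4.8 + -1.7 = -1.0874
y1 = sin(202)*-2.6 + cos(202)*-4.8 + 3.1 = 8.5245
After transform 2:
x2 = cos(11)*-1.0874 - sin(11)*8.5245 + 1.3
= -1.394


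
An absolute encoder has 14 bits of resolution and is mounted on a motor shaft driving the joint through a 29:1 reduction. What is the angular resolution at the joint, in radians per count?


counts = 2^14 = 16384
effective counts at joint = 16384 * 29 = 475136
resolution = 2*pi / 475136
= 1.3224e-05 rad/count
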